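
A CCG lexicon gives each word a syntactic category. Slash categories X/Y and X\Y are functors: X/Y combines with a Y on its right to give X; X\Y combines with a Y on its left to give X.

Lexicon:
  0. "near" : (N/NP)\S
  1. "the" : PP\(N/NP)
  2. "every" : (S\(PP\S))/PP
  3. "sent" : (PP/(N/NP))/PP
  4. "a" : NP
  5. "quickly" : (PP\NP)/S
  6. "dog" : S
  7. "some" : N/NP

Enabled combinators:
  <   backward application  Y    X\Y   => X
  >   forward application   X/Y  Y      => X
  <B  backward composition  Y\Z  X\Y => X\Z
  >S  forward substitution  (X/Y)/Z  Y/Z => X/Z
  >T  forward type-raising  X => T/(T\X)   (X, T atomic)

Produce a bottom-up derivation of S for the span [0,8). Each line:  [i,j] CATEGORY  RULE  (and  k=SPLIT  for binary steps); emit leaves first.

[0,8] S   <
  [0,2] PP\S   <B
    [0,1] "near" : (N/NP)\S
    [1,2] "the" : PP\(N/NP)
  [2,8] S\(PP\S)   >
    [2,3] "every" : (S\(PP\S))/PP
    [3,8] PP   >
      [3,7] PP/(N/NP)   >
        [3,4] "sent" : (PP/(N/NP))/PP
        [4,7] PP   <
          [4,5] "a" : NP
          [5,7] PP\NP   >
            [5,6] "quickly" : (PP\NP)/S
            [6,7] "dog" : S
      [7,8] "some" : N/NP

[0,1] (N/NP)\S  lex  "near"
[1,2] PP\(N/NP)  lex  "the"
[0,2] PP\S  <B  k=1
[2,3] (S\(PP\S))/PP  lex  "every"
[3,4] (PP/(N/NP))/PP  lex  "sent"
[4,5] NP  lex  "a"
[5,6] (PP\NP)/S  lex  "quickly"
[6,7] S  lex  "dog"
[5,7] PP\NP  >  k=6
[4,7] PP  <  k=5
[3,7] PP/(N/NP)  >  k=4
[7,8] N/NP  lex  "some"
[3,8] PP  >  k=7
[2,8] S\(PP\S)  >  k=3
[0,8] S  <  k=2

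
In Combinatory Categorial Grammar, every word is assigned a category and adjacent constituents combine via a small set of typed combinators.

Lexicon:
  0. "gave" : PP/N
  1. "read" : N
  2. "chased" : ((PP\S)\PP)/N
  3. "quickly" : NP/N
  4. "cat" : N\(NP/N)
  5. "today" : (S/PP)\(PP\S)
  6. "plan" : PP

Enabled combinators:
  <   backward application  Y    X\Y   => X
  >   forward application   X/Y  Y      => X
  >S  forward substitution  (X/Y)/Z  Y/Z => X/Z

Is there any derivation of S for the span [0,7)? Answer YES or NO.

YES

[0,7] S   >
  [0,6] S/PP   <
    [0,5] PP\S   <
      [0,2] PP   >
        [0,1] "gave" : PP/N
        [1,2] "read" : N
      [2,5] (PP\S)\PP   >
        [2,3] "chased" : ((PP\S)\PP)/N
        [3,5] N   <
          [3,4] "quickly" : NP/N
          [4,5] "cat" : N\(NP/N)
    [5,6] "today" : (S/PP)\(PP\S)
  [6,7] "plan" : PP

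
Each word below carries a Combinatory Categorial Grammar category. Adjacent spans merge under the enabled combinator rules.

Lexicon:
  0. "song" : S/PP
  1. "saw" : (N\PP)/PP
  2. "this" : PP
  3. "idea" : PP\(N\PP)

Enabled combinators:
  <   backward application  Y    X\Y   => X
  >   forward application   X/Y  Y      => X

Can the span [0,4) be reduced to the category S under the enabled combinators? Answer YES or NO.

[0,4] S   >
  [0,1] "song" : S/PP
  [1,4] PP   <
    [1,3] N\PP   >
      [1,2] "saw" : (N\PP)/PP
      [2,3] "this" : PP
    [3,4] "idea" : PP\(N\PP)

YES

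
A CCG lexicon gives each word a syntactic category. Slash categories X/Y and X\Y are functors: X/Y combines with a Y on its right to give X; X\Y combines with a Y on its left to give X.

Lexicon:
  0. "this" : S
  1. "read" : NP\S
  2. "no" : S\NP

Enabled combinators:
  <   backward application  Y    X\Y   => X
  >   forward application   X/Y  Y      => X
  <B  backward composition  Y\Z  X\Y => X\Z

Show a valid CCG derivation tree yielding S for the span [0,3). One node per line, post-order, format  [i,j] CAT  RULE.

[0,1] S  lex  "this"
[1,2] NP\S  lex  "read"
[0,2] NP  <  k=1
[2,3] S\NP  lex  "no"
[0,3] S  <  k=2

[0,3] S   <
  [0,2] NP   <
    [0,1] "this" : S
    [1,2] "read" : NP\S
  [2,3] "no" : S\NP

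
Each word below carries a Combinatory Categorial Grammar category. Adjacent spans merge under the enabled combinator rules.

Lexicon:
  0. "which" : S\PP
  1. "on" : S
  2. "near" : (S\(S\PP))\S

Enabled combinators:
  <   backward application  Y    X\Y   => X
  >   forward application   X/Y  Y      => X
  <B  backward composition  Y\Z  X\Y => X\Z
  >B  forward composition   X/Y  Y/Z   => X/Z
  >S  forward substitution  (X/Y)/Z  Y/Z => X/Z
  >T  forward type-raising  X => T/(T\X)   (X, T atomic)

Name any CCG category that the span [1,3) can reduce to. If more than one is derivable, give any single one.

S\(S\PP)

[0,3] S   <
  [0,1] "which" : S\PP
  [1,3] S\(S\PP)   <
    [1,2] "on" : S
    [2,3] "near" : (S\(S\PP))\S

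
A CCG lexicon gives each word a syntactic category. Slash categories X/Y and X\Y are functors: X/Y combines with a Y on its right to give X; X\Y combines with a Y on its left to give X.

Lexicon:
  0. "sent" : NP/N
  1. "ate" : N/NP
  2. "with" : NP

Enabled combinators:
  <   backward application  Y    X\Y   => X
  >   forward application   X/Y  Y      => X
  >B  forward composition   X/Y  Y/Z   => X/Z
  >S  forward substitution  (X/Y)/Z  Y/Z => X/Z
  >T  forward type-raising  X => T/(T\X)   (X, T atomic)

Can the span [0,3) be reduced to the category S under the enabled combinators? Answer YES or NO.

NO

NP/N N/NP NP
CKY chart[0,3] = {N/(N\NP), NP, NP/(NP\NP), NP/(N\N), PP/(PP\NP), S/(S\NP)}; S ∉ chart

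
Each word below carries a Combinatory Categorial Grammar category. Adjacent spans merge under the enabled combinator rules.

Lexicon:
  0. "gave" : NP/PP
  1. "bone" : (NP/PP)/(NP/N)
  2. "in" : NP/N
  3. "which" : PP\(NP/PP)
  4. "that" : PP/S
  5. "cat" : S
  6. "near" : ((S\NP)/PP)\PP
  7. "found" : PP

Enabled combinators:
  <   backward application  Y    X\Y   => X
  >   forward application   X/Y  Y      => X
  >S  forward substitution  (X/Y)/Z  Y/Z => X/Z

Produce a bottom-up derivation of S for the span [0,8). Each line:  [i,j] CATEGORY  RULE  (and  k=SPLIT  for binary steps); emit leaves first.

[0,8] S   <
  [0,4] NP   >
    [0,1] "gave" : NP/PP
    [1,4] PP   <
      [1,3] NP/PP   >
        [1,2] "bone" : (NP/PP)/(NP/N)
        [2,3] "in" : NP/N
      [3,4] "which" : PP\(NP/PP)
  [4,8] S\NP   >
    [4,7] (S\NP)/PP   <
      [4,6] PP   >
        [4,5] "that" : PP/S
        [5,6] "cat" : S
      [6,7] "near" : ((S\NP)/PP)\PP
    [7,8] "found" : PP

[0,1] NP/PP  lex  "gave"
[1,2] (NP/PP)/(NP/N)  lex  "bone"
[2,3] NP/N  lex  "in"
[1,3] NP/PP  >  k=2
[3,4] PP\(NP/PP)  lex  "which"
[1,4] PP  <  k=3
[0,4] NP  >  k=1
[4,5] PP/S  lex  "that"
[5,6] S  lex  "cat"
[4,6] PP  >  k=5
[6,7] ((S\NP)/PP)\PP  lex  "near"
[4,7] (S\NP)/PP  <  k=6
[7,8] PP  lex  "found"
[4,8] S\NP  >  k=7
[0,8] S  <  k=4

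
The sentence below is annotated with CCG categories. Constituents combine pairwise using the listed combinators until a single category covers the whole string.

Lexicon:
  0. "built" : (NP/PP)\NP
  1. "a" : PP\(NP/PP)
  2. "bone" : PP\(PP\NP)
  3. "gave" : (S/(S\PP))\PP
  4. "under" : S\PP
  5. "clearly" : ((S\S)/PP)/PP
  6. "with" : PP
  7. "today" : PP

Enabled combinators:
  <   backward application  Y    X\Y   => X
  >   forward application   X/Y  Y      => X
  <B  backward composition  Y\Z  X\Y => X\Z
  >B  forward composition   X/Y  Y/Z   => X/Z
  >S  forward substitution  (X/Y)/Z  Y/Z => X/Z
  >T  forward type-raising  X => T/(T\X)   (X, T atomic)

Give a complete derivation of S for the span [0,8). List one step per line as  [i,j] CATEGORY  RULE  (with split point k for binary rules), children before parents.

[0,1] (NP/PP)\NP  lex  "built"
[1,2] PP\(NP/PP)  lex  "a"
[0,2] PP\NP  <B  k=1
[2,3] PP\(PP\NP)  lex  "bone"
[0,3] PP  <  k=2
[3,4] (S/(S\PP))\PP  lex  "gave"
[0,4] S/(S\PP)  <  k=3
[4,5] S\PP  lex  "under"
[5,6] ((S\S)/PP)/PP  lex  "clearly"
[6,7] PP  lex  "with"
[5,7] (S\S)/PP  >  k=6
[7,8] PP  lex  "today"
[5,8] S\S  >  k=7
[4,8] S\PP  <B  k=5
[0,8] S  >  k=4

[0,8] S   >
  [0,4] S/(S\PP)   <
    [0,3] PP   <
      [0,2] PP\NP   <B
        [0,1] "built" : (NP/PP)\NP
        [1,2] "a" : PP\(NP/PP)
      [2,3] "bone" : PP\(PP\NP)
    [3,4] "gave" : (S/(S\PP))\PP
  [4,8] S\PP   <B
    [4,5] "under" : S\PP
    [5,8] S\S   >
      [5,7] (S\S)/PP   >
        [5,6] "clearly" : ((S\S)/PP)/PP
        [6,7] "with" : PP
      [7,8] "today" : PP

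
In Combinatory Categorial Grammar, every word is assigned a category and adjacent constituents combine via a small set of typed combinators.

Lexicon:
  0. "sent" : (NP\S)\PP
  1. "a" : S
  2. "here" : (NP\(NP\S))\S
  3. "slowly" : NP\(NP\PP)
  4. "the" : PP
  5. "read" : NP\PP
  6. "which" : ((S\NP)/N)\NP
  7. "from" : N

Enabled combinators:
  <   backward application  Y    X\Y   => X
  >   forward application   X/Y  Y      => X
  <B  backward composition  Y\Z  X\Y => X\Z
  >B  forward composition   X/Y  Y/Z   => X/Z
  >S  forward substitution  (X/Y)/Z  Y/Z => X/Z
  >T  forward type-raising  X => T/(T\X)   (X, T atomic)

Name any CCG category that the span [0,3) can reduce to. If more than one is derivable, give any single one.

NP\PP

[0,8] S   <
  [0,4] NP   <
    [0,3] NP\PP   <B
      [0,1] "sent" : (NP\S)\PP
      [1,3] NP\(NP\S)   <
        [1,2] "a" : S
        [2,3] "here" : (NP\(NP\S))\S
    [3,4] "slowly" : NP\(NP\PP)
  [4,8] S\NP   >
    [4,7] (S\NP)/N   <
      [4,6] NP   >
        [4,5] NP/(NP\PP)   >T
          [4,5] "the" : PP
        [5,6] "read" : NP\PP
      [6,7] "which" : ((S\NP)/N)\NP
    [7,8] "from" : N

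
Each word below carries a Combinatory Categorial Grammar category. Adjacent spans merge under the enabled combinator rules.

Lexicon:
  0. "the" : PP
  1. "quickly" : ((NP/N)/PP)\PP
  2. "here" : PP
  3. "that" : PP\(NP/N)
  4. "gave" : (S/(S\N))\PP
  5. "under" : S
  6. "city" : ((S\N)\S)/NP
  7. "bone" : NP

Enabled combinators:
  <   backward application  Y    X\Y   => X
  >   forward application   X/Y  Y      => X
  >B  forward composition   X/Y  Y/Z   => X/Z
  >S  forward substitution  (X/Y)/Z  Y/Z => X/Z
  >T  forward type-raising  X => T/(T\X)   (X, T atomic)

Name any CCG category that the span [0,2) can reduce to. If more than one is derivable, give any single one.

[0,8] S   >
  [0,5] S/(S\N)   <
    [0,4] PP   <
      [0,3] NP/N   >
        [0,2] (NP/N)/PP   <
          [0,1] "the" : PP
          [1,2] "quickly" : ((NP/N)/PP)\PP
        [2,3] "here" : PP
      [3,4] "that" : PP\(NP/N)
    [4,5] "gave" : (S/(S\N))\PP
  [5,8] S\N   <
    [5,6] "under" : S
    [6,8] (S\N)\S   >
      [6,7] "city" : ((S\N)\S)/NP
      [7,8] "bone" : NP

(NP/N)/PP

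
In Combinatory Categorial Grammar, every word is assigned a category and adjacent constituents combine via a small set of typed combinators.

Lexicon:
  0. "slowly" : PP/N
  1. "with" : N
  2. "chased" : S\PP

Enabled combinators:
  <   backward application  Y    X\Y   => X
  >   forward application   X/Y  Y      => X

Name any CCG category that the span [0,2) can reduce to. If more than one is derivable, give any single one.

PP

[0,3] S   <
  [0,2] PP   >
    [0,1] "slowly" : PP/N
    [1,2] "with" : N
  [2,3] "chased" : S\PP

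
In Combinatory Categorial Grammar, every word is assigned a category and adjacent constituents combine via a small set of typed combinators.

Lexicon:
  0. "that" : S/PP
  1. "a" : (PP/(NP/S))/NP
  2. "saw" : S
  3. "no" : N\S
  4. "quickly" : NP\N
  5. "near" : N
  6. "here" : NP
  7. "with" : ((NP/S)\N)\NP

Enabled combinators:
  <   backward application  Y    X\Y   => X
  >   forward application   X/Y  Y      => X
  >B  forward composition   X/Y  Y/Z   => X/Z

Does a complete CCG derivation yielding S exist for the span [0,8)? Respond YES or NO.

YES

[0,8] S   >
  [0,1] "that" : S/PP
  [1,8] PP   >
    [1,5] PP/(NP/S)   >
      [1,2] "a" : (PP/(NP/S))/NP
      [2,5] NP   <
        [2,4] N   <
          [2,3] "saw" : S
          [3,4] "no" : N\S
        [4,5] "quickly" : NP\N
    [5,8] NP/S   <
      [5,6] "near" : N
      [6,8] (NP/S)\N   <
        [6,7] "here" : NP
        [7,8] "with" : ((NP/S)\N)\NP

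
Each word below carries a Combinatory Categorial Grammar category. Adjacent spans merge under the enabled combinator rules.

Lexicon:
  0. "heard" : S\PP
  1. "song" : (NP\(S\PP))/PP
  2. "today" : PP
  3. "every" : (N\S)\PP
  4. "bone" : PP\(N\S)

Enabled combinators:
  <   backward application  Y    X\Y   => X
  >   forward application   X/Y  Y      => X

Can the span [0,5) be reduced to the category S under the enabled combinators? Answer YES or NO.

NO

S\PP (NP\(S\PP))/PP PP (N\S)\PP PP\(N\S)
CKY chart[0,5] = {NP}; S ∉ chart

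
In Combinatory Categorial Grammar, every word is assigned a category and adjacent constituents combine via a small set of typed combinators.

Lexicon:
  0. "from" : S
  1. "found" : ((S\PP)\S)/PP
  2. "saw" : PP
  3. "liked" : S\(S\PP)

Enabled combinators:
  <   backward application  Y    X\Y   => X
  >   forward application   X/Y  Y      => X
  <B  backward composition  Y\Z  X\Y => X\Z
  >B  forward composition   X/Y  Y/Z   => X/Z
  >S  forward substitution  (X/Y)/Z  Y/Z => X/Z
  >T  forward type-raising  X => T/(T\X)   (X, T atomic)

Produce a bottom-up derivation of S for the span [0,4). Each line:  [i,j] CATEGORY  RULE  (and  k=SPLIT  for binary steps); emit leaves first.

[0,1] S  lex  "from"
[1,2] ((S\PP)\S)/PP  lex  "found"
[2,3] PP  lex  "saw"
[1,3] (S\PP)\S  >  k=2
[0,3] S\PP  <  k=1
[3,4] S\(S\PP)  lex  "liked"
[0,4] S  <  k=3

[0,4] S   <
  [0,3] S\PP   <
    [0,1] "from" : S
    [1,3] (S\PP)\S   >
      [1,2] "found" : ((S\PP)\S)/PP
      [2,3] "saw" : PP
  [3,4] "liked" : S\(S\PP)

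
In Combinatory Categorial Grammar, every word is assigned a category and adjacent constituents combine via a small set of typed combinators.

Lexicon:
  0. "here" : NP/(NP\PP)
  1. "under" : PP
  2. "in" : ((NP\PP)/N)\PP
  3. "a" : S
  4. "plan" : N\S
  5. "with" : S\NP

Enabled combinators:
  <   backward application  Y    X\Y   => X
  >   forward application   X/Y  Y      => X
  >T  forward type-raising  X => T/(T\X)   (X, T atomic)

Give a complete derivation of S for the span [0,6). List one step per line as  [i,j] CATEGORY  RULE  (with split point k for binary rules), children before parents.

[0,1] NP/(NP\PP)  lex  "here"
[1,2] PP  lex  "under"
[2,3] ((NP\PP)/N)\PP  lex  "in"
[1,3] (NP\PP)/N  <  k=2
[3,4] S  lex  "a"
[4,5] N\S  lex  "plan"
[3,5] N  <  k=4
[1,5] NP\PP  >  k=3
[0,5] NP  >  k=1
[5,6] S\NP  lex  "with"
[0,6] S  <  k=5

[0,6] S   <
  [0,5] NP   >
    [0,1] "here" : NP/(NP\PP)
    [1,5] NP\PP   >
      [1,3] (NP\PP)/N   <
        [1,2] "under" : PP
        [2,3] "in" : ((NP\PP)/N)\PP
      [3,5] N   <
        [3,4] "a" : S
        [4,5] "plan" : N\S
  [5,6] "with" : S\NP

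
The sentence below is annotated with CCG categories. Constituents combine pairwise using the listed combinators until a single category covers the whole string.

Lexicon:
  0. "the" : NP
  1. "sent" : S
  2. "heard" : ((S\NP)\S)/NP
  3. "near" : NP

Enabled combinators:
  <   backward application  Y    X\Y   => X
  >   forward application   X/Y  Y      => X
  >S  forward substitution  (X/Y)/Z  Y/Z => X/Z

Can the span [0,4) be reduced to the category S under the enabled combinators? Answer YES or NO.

YES

[0,4] S   <
  [0,1] "the" : NP
  [1,4] S\NP   <
    [1,2] "sent" : S
    [2,4] (S\NP)\S   >
      [2,3] "heard" : ((S\NP)\S)/NP
      [3,4] "near" : NP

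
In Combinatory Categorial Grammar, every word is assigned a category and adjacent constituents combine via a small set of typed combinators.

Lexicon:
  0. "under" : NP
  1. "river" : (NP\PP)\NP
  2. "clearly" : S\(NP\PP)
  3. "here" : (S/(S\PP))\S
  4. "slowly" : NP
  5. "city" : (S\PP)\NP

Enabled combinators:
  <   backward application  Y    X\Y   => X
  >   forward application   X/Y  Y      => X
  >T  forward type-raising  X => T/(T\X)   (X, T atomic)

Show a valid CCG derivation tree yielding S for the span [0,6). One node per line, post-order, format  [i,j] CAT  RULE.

[0,6] S   >
  [0,4] S/(S\PP)   <
    [0,3] S   <
      [0,2] NP\PP   <
        [0,1] "under" : NP
        [1,2] "river" : (NP\PP)\NP
      [2,3] "clearly" : S\(NP\PP)
    [3,4] "here" : (S/(S\PP))\S
  [4,6] S\PP   <
    [4,5] "slowly" : NP
    [5,6] "city" : (S\PP)\NP

[0,1] NP  lex  "under"
[1,2] (NP\PP)\NP  lex  "river"
[0,2] NP\PP  <  k=1
[2,3] S\(NP\PP)  lex  "clearly"
[0,3] S  <  k=2
[3,4] (S/(S\PP))\S  lex  "here"
[0,4] S/(S\PP)  <  k=3
[4,5] NP  lex  "slowly"
[5,6] (S\PP)\NP  lex  "city"
[4,6] S\PP  <  k=5
[0,6] S  >  k=4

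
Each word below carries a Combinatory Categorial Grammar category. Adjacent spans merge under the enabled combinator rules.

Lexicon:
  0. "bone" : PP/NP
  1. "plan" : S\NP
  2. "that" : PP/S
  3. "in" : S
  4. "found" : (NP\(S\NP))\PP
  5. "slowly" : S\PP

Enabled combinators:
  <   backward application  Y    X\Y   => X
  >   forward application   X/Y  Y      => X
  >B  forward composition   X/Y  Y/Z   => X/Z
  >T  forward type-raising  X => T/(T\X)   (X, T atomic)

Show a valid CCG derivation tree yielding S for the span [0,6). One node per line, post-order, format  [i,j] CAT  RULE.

[0,1] PP/NP  lex  "bone"
[1,2] S\NP  lex  "plan"
[2,3] PP/S  lex  "that"
[3,4] S  lex  "in"
[2,4] PP  >  k=3
[4,5] (NP\(S\NP))\PP  lex  "found"
[2,5] NP\(S\NP)  <  k=4
[1,5] NP  <  k=2
[0,5] PP  >  k=1
[5,6] S\PP  lex  "slowly"
[0,6] S  <  k=5

[0,6] S   <
  [0,5] PP   >
    [0,1] "bone" : PP/NP
    [1,5] NP   <
      [1,2] "plan" : S\NP
      [2,5] NP\(S\NP)   <
        [2,4] PP   >
          [2,3] "that" : PP/S
          [3,4] "in" : S
        [4,5] "found" : (NP\(S\NP))\PP
  [5,6] "slowly" : S\PP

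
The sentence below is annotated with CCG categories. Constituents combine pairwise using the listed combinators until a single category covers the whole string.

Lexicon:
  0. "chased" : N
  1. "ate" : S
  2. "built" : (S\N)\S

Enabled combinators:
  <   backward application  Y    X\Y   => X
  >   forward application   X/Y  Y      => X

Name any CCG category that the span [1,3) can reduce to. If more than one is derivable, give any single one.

[0,3] S   <
  [0,1] "chased" : N
  [1,3] S\N   <
    [1,2] "ate" : S
    [2,3] "built" : (S\N)\S

S\N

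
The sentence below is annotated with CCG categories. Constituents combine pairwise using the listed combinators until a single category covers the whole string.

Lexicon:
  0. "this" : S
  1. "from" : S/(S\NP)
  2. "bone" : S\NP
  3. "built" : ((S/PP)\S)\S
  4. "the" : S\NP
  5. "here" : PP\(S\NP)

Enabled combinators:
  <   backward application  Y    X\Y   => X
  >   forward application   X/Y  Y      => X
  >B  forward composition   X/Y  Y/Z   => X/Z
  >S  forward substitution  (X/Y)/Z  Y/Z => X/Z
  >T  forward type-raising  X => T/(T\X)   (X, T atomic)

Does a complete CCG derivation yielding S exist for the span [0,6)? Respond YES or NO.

[0,6] S   >
  [0,4] S/PP   <
    [0,1] "this" : S
    [1,4] (S/PP)\S   <
      [1,3] S   >
        [1,2] "from" : S/(S\NP)
        [2,3] "bone" : S\NP
      [3,4] "built" : ((S/PP)\S)\S
  [4,6] PP   <
    [4,5] "the" : S\NP
    [5,6] "here" : PP\(S\NP)

YES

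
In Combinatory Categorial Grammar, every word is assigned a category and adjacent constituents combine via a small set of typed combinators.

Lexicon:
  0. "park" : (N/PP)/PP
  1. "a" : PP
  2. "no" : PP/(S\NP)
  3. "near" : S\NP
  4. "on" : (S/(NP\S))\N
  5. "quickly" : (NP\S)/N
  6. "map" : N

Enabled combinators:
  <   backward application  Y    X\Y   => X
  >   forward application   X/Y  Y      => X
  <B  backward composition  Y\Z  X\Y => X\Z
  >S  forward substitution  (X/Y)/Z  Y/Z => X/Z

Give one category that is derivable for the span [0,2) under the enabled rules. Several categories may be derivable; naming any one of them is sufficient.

[0,7] S   >
  [0,5] S/(NP\S)   <
    [0,4] N   >
      [0,2] N/PP   >
        [0,1] "park" : (N/PP)/PP
        [1,2] "a" : PP
      [2,4] PP   >
        [2,3] "no" : PP/(S\NP)
        [3,4] "near" : S\NP
    [4,5] "on" : (S/(NP\S))\N
  [5,7] NP\S   >
    [5,6] "quickly" : (NP\S)/N
    [6,7] "map" : N

N/PP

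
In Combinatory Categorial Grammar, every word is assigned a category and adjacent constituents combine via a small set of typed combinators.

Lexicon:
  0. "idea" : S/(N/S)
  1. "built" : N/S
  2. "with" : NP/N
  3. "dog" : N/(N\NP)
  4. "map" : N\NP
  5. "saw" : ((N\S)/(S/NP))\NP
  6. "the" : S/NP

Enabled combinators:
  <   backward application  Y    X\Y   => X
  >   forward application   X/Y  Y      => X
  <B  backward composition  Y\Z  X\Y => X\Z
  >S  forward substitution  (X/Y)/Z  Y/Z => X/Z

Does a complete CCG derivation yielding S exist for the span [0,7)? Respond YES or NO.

NO

S/(N/S) N/S NP/N N/(N\NP) N\NP ((N\S)/(S/NP))\NP S/NP
CKY chart[0,7] = {N}; S ∉ chart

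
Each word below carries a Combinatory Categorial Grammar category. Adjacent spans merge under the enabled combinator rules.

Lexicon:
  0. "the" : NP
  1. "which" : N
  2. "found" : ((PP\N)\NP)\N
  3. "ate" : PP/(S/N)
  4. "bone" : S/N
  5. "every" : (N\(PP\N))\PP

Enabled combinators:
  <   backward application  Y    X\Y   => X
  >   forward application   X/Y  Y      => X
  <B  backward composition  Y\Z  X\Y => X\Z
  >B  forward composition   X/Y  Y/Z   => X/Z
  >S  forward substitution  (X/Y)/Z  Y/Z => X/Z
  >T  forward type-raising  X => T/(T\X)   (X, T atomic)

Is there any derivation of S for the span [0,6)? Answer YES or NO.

NO

NP N ((PP\N)\NP)\N PP/(S/N) S/N (N\(PP\N))\PP
CKY chart[0,6] = {N, N/(N\N), NP/(NP\N), PP/(PP\N), S/(S\N)}; S ∉ chart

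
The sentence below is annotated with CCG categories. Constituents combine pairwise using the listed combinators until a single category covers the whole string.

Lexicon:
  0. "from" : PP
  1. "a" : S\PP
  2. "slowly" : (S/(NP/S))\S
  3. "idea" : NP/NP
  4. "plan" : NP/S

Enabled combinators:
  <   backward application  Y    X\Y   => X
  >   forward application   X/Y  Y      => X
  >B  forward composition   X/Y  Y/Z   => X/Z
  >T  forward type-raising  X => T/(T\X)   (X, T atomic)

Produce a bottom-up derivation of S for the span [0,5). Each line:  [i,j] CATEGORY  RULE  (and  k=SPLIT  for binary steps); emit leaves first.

[0,1] PP  lex  "from"
[1,2] S\PP  lex  "a"
[0,2] S  <  k=1
[2,3] (S/(NP/S))\S  lex  "slowly"
[0,3] S/(NP/S)  <  k=2
[3,4] NP/NP  lex  "idea"
[4,5] NP/S  lex  "plan"
[3,5] NP/S  >B  k=4
[0,5] S  >  k=3

[0,5] S   >
  [0,3] S/(NP/S)   <
    [0,2] S   <
      [0,1] "from" : PP
      [1,2] "a" : S\PP
    [2,3] "slowly" : (S/(NP/S))\S
  [3,5] NP/S   >B
    [3,4] "idea" : NP/NP
    [4,5] "plan" : NP/S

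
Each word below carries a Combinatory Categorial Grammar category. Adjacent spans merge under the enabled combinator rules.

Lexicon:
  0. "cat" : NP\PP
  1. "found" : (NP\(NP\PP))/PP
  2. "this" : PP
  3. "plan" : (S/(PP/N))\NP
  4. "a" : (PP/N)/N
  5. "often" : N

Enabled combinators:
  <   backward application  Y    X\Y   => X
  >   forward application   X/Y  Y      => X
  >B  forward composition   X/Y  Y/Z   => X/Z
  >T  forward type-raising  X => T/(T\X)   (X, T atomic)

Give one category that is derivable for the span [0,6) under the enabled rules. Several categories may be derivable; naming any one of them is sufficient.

[0,6] S   >
  [0,4] S/(PP/N)   <
    [0,3] NP   <
      [0,1] "cat" : NP\PP
      [1,3] NP\(NP\PP)   >
        [1,2] "found" : (NP\(NP\PP))/PP
        [2,3] "this" : PP
    [3,4] "plan" : (S/(PP/N))\NP
  [4,6] PP/N   >
    [4,5] "a" : (PP/N)/N
    [5,6] "often" : N

S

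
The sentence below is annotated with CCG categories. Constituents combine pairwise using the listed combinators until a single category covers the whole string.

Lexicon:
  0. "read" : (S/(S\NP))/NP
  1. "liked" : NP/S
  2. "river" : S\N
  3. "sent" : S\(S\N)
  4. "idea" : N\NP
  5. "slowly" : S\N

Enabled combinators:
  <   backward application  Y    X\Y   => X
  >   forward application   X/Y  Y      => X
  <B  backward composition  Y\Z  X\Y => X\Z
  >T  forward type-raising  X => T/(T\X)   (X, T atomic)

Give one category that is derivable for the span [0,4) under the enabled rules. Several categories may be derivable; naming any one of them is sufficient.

S/(S\NP)

[0,6] S   >
  [0,4] S/(S\NP)   >
    [0,1] "read" : (S/(S\NP))/NP
    [1,4] NP   >
      [1,2] "liked" : NP/S
      [2,4] S   <
        [2,3] "river" : S\N
        [3,4] "sent" : S\(S\N)
  [4,6] S\NP   <B
    [4,5] "idea" : N\NP
    [5,6] "slowly" : S\N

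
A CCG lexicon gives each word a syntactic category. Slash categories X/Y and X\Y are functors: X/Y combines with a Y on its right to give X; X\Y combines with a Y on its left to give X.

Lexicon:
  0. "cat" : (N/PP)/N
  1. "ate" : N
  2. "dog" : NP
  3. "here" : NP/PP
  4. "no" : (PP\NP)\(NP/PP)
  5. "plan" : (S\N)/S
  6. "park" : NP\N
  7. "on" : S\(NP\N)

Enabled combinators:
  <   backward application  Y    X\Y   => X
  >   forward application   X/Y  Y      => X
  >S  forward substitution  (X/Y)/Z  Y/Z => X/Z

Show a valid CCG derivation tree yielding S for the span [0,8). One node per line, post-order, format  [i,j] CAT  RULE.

[0,8] S   <
  [0,5] N   >
    [0,2] N/PP   >
      [0,1] "cat" : (N/PP)/N
      [1,2] "ate" : N
    [2,5] PP   <
      [2,3] "dog" : NP
      [3,5] PP\NP   <
        [3,4] "here" : NP/PP
        [4,5] "no" : (PP\NP)\(NP/PP)
  [5,8] S\N   >
    [5,6] "plan" : (S\N)/S
    [6,8] S   <
      [6,7] "park" : NP\N
      [7,8] "on" : S\(NP\N)

[0,1] (N/PP)/N  lex  "cat"
[1,2] N  lex  "ate"
[0,2] N/PP  >  k=1
[2,3] NP  lex  "dog"
[3,4] NP/PP  lex  "here"
[4,5] (PP\NP)\(NP/PP)  lex  "no"
[3,5] PP\NP  <  k=4
[2,5] PP  <  k=3
[0,5] N  >  k=2
[5,6] (S\N)/S  lex  "plan"
[6,7] NP\N  lex  "park"
[7,8] S\(NP\N)  lex  "on"
[6,8] S  <  k=7
[5,8] S\N  >  k=6
[0,8] S  <  k=5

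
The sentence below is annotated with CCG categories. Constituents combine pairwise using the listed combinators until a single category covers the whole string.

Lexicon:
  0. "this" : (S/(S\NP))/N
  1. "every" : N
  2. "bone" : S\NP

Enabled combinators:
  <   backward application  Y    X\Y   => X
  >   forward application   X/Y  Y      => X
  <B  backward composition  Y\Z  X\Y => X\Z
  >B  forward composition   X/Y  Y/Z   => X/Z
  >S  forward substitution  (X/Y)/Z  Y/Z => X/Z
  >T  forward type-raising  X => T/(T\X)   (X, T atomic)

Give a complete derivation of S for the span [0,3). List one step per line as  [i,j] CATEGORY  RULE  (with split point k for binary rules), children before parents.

[0,3] S   >
  [0,2] S/(S\NP)   >
    [0,1] "this" : (S/(S\NP))/N
    [1,2] "every" : N
  [2,3] "bone" : S\NP

[0,1] (S/(S\NP))/N  lex  "this"
[1,2] N  lex  "every"
[0,2] S/(S\NP)  >  k=1
[2,3] S\NP  lex  "bone"
[0,3] S  >  k=2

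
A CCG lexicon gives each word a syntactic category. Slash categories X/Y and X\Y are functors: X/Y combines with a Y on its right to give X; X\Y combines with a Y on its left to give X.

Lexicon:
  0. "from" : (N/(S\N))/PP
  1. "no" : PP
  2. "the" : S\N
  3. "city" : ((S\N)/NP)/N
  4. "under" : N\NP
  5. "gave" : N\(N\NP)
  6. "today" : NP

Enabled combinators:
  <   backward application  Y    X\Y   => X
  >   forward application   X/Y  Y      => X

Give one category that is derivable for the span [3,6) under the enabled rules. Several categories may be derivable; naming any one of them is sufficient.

(S\N)/NP

[0,7] S   <
  [0,3] N   >
    [0,2] N/(S\N)   >
      [0,1] "from" : (N/(S\N))/PP
      [1,2] "no" : PP
    [2,3] "the" : S\N
  [3,7] S\N   >
    [3,6] (S\N)/NP   >
      [3,4] "city" : ((S\N)/NP)/N
      [4,6] N   <
        [4,5] "under" : N\NP
        [5,6] "gave" : N\(N\NP)
    [6,7] "today" : NP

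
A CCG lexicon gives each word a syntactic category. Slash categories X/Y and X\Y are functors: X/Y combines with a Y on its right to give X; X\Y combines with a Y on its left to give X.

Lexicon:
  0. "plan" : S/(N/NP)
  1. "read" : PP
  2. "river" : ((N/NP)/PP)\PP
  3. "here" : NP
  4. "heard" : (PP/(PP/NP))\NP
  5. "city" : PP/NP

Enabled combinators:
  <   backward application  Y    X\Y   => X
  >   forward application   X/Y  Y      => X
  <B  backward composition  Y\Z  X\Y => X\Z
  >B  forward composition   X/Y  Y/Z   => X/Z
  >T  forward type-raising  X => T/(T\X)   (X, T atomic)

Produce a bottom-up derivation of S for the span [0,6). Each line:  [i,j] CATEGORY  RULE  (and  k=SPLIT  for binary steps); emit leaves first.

[0,6] S   >
  [0,3] S/PP   >B
    [0,1] "plan" : S/(N/NP)
    [1,3] (N/NP)/PP   <
      [1,2] "read" : PP
      [2,3] "river" : ((N/NP)/PP)\PP
  [3,6] PP   >
    [3,5] PP/(PP/NP)   <
      [3,4] "here" : NP
      [4,5] "heard" : (PP/(PP/NP))\NP
    [5,6] "city" : PP/NP

[0,1] S/(N/NP)  lex  "plan"
[1,2] PP  lex  "read"
[2,3] ((N/NP)/PP)\PP  lex  "river"
[1,3] (N/NP)/PP  <  k=2
[0,3] S/PP  >B  k=1
[3,4] NP  lex  "here"
[4,5] (PP/(PP/NP))\NP  lex  "heard"
[3,5] PP/(PP/NP)  <  k=4
[5,6] PP/NP  lex  "city"
[3,6] PP  >  k=5
[0,6] S  >  k=3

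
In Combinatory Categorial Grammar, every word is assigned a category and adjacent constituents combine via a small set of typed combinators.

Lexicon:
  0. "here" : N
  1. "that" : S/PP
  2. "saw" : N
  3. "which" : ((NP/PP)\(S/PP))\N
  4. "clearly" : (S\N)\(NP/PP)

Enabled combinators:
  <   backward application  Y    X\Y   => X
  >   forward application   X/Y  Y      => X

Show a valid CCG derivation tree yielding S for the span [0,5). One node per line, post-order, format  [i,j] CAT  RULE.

[0,1] N  lex  "here"
[1,2] S/PP  lex  "that"
[2,3] N  lex  "saw"
[3,4] ((NP/PP)\(S/PP))\N  lex  "which"
[2,4] (NP/PP)\(S/PP)  <  k=3
[1,4] NP/PP  <  k=2
[4,5] (S\N)\(NP/PP)  lex  "clearly"
[1,5] S\N  <  k=4
[0,5] S  <  k=1

[0,5] S   <
  [0,1] "here" : N
  [1,5] S\N   <
    [1,4] NP/PP   <
      [1,2] "that" : S/PP
      [2,4] (NP/PP)\(S/PP)   <
        [2,3] "saw" : N
        [3,4] "which" : ((NP/PP)\(S/PP))\N
    [4,5] "clearly" : (S\N)\(NP/PP)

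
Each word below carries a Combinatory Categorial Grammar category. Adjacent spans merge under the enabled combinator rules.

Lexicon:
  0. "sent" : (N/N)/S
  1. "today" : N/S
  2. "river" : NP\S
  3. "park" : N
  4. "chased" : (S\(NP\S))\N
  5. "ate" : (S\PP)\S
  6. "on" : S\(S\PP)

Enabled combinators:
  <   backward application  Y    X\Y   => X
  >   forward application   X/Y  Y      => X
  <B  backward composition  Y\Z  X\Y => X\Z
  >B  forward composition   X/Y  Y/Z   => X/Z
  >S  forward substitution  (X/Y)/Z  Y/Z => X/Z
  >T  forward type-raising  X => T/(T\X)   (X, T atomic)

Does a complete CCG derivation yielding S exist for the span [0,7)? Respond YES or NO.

(N/N)/S N/S NP\S N (S\(NP\S))\N (S\PP)\S S\(S\PP)
CKY chart[0,7] = {(N/N)/(S\N), N, N/(N\N), N/(S\S), NP/(NP\N), PP/(PP\N), S/(S\N)}; S ∉ chart

NO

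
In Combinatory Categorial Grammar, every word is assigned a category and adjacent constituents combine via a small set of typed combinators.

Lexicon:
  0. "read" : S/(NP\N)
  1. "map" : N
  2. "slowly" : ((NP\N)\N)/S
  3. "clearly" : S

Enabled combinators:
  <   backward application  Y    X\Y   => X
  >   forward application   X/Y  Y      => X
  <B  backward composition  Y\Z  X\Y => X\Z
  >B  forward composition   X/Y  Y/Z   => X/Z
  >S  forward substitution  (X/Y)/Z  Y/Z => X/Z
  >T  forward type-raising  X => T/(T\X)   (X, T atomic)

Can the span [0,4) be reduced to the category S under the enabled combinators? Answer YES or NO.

[0,4] S   >
  [0,1] "read" : S/(NP\N)
  [1,4] NP\N   <
    [1,2] "map" : N
    [2,4] (NP\N)\N   >
      [2,3] "slowly" : ((NP\N)\N)/S
      [3,4] "clearly" : S

YES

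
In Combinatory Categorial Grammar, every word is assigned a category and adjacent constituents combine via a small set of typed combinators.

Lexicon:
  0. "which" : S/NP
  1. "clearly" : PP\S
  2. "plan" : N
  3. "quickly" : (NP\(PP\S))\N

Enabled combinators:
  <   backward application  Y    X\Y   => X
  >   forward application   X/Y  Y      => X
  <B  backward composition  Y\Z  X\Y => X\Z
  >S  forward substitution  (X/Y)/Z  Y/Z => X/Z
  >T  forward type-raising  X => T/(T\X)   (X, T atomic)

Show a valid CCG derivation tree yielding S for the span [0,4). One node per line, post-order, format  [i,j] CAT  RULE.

[0,4] S   >
  [0,1] "which" : S/NP
  [1,4] NP   <
    [1,2] "clearly" : PP\S
    [2,4] NP\(PP\S)   <
      [2,3] "plan" : N
      [3,4] "quickly" : (NP\(PP\S))\N

[0,1] S/NP  lex  "which"
[1,2] PP\S  lex  "clearly"
[2,3] N  lex  "plan"
[3,4] (NP\(PP\S))\N  lex  "quickly"
[2,4] NP\(PP\S)  <  k=3
[1,4] NP  <  k=2
[0,4] S  >  k=1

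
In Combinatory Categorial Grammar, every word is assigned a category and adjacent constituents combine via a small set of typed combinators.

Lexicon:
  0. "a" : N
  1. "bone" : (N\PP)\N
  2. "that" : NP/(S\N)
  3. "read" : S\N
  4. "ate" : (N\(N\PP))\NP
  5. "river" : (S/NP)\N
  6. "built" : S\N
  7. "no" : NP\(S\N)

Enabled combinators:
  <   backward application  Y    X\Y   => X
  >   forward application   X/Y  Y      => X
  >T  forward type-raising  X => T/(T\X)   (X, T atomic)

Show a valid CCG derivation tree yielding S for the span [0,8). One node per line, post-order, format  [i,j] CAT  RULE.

[0,1] N  lex  "a"
[1,2] (N\PP)\N  lex  "bone"
[0,2] N\PP  <  k=1
[2,3] NP/(S\N)  lex  "that"
[3,4] S\N  lex  "read"
[2,4] NP  >  k=3
[4,5] (N\(N\PP))\NP  lex  "ate"
[2,5] N\(N\PP)  <  k=4
[0,5] N  <  k=2
[5,6] (S/NP)\N  lex  "river"
[0,6] S/NP  <  k=5
[6,7] S\N  lex  "built"
[7,8] NP\(S\N)  lex  "no"
[6,8] NP  <  k=7
[0,8] S  >  k=6

[0,8] S   >
  [0,6] S/NP   <
    [0,5] N   <
      [0,2] N\PP   <
        [0,1] "a" : N
        [1,2] "bone" : (N\PP)\N
      [2,5] N\(N\PP)   <
        [2,4] NP   >
          [2,3] "that" : NP/(S\N)
          [3,4] "read" : S\N
        [4,5] "ate" : (N\(N\PP))\NP
    [5,6] "river" : (S/NP)\N
  [6,8] NP   <
    [6,7] "built" : S\N
    [7,8] "no" : NP\(S\N)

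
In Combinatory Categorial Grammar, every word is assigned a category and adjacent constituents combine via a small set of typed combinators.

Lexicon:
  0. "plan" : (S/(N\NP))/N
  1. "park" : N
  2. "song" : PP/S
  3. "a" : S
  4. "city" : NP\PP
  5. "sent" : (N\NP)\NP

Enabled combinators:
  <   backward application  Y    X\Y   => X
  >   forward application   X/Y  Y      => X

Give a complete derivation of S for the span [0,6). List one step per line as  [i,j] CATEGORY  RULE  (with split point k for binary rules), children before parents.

[0,1] (S/(N\NP))/N  lex  "plan"
[1,2] N  lex  "park"
[0,2] S/(N\NP)  >  k=1
[2,3] PP/S  lex  "song"
[3,4] S  lex  "a"
[2,4] PP  >  k=3
[4,5] NP\PP  lex  "city"
[2,5] NP  <  k=4
[5,6] (N\NP)\NP  lex  "sent"
[2,6] N\NP  <  k=5
[0,6] S  >  k=2

[0,6] S   >
  [0,2] S/(N\NP)   >
    [0,1] "plan" : (S/(N\NP))/N
    [1,2] "park" : N
  [2,6] N\NP   <
    [2,5] NP   <
      [2,4] PP   >
        [2,3] "song" : PP/S
        [3,4] "a" : S
      [4,5] "city" : NP\PP
    [5,6] "sent" : (N\NP)\NP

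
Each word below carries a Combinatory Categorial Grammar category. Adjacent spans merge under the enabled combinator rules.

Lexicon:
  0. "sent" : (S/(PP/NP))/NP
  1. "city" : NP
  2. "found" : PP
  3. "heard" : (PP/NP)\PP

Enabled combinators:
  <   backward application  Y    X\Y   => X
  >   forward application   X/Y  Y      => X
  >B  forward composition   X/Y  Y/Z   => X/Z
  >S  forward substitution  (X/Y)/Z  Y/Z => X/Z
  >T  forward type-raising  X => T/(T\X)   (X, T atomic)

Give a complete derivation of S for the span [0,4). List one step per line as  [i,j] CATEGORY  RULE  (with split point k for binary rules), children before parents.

[0,1] (S/(PP/NP))/NP  lex  "sent"
[1,2] NP  lex  "city"
[0,2] S/(PP/NP)  >  k=1
[2,3] PP  lex  "found"
[3,4] (PP/NP)\PP  lex  "heard"
[2,4] PP/NP  <  k=3
[0,4] S  >  k=2

[0,4] S   >
  [0,2] S/(PP/NP)   >
    [0,1] "sent" : (S/(PP/NP))/NP
    [1,2] "city" : NP
  [2,4] PP/NP   <
    [2,3] "found" : PP
    [3,4] "heard" : (PP/NP)\PP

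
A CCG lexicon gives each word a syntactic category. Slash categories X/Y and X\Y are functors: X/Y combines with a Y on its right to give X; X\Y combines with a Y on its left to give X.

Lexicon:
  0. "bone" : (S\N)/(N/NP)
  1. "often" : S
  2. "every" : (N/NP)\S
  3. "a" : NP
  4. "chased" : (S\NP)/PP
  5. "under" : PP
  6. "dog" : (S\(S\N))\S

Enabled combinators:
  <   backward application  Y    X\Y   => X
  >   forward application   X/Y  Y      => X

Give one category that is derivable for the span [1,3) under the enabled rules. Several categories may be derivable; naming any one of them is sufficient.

N/NP

[0,7] S   <
  [0,3] S\N   >
    [0,1] "bone" : (S\N)/(N/NP)
    [1,3] N/NP   <
      [1,2] "often" : S
      [2,3] "every" : (N/NP)\S
  [3,7] S\(S\N)   <
    [3,6] S   <
      [3,4] "a" : NP
      [4,6] S\NP   >
        [4,5] "chased" : (S\NP)/PP
        [5,6] "under" : PP
    [6,7] "dog" : (S\(S\N))\S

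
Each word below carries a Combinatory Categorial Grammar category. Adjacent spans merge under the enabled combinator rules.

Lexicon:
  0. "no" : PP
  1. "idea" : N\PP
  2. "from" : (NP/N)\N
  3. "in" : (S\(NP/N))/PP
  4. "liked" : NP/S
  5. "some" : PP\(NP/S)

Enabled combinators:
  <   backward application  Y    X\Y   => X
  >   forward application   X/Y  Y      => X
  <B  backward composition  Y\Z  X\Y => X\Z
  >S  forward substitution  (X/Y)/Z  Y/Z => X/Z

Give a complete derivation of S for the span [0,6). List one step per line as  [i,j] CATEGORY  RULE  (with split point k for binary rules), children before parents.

[0,6] S   <
  [0,3] NP/N   <
    [0,2] N   <
      [0,1] "no" : PP
      [1,2] "idea" : N\PP
    [2,3] "from" : (NP/N)\N
  [3,6] S\(NP/N)   >
    [3,4] "in" : (S\(NP/N))/PP
    [4,6] PP   <
      [4,5] "liked" : NP/S
      [5,6] "some" : PP\(NP/S)

[0,1] PP  lex  "no"
[1,2] N\PP  lex  "idea"
[0,2] N  <  k=1
[2,3] (NP/N)\N  lex  "from"
[0,3] NP/N  <  k=2
[3,4] (S\(NP/N))/PP  lex  "in"
[4,5] NP/S  lex  "liked"
[5,6] PP\(NP/S)  lex  "some"
[4,6] PP  <  k=5
[3,6] S\(NP/N)  >  k=4
[0,6] S  <  k=3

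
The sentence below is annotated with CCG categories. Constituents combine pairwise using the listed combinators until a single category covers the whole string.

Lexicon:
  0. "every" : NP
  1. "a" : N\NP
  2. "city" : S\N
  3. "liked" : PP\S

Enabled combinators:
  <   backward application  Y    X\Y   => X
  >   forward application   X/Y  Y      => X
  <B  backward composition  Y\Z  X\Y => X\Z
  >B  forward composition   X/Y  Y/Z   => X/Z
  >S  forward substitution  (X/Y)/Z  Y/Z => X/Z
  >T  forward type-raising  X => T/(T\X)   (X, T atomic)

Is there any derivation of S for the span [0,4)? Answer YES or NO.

NO

NP N\NP S\N PP\S
CKY chart[0,4] = {N/(N\PP), NP/(NP\PP), PP, PP/(PP\PP), S/(S\PP)}; S ∉ chart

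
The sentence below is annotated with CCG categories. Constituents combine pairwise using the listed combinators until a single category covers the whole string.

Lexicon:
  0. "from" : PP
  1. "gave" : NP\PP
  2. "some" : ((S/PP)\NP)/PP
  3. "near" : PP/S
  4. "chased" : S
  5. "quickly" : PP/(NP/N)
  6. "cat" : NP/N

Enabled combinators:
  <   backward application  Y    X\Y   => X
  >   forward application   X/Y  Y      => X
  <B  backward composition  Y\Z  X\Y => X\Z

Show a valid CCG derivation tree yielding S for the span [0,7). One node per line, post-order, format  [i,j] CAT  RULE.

[0,1] PP  lex  "from"
[1,2] NP\PP  lex  "gave"
[0,2] NP  <  k=1
[2,3] ((S/PP)\NP)/PP  lex  "some"
[3,4] PP/S  lex  "near"
[4,5] S  lex  "chased"
[3,5] PP  >  k=4
[2,5] (S/PP)\NP  >  k=3
[0,5] S/PP  <  k=2
[5,6] PP/(NP/N)  lex  "quickly"
[6,7] NP/N  lex  "cat"
[5,7] PP  >  k=6
[0,7] S  >  k=5

[0,7] S   >
  [0,5] S/PP   <
    [0,2] NP   <
      [0,1] "from" : PP
      [1,2] "gave" : NP\PP
    [2,5] (S/PP)\NP   >
      [2,3] "some" : ((S/PP)\NP)/PP
      [3,5] PP   >
        [3,4] "near" : PP/S
        [4,5] "chased" : S
  [5,7] PP   >
    [5,6] "quickly" : PP/(NP/N)
    [6,7] "cat" : NP/N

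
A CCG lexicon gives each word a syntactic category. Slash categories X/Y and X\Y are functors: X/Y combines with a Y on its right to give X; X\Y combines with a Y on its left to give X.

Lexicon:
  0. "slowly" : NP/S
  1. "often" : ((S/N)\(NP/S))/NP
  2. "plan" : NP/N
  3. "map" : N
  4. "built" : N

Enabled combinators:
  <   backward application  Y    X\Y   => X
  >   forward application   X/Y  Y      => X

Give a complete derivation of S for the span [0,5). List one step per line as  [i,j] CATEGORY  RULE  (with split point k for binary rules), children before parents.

[0,1] NP/S  lex  "slowly"
[1,2] ((S/N)\(NP/S))/NP  lex  "often"
[2,3] NP/N  lex  "plan"
[3,4] N  lex  "map"
[2,4] NP  >  k=3
[1,4] (S/N)\(NP/S)  >  k=2
[0,4] S/N  <  k=1
[4,5] N  lex  "built"
[0,5] S  >  k=4

[0,5] S   >
  [0,4] S/N   <
    [0,1] "slowly" : NP/S
    [1,4] (S/N)\(NP/S)   >
      [1,2] "often" : ((S/N)\(NP/S))/NP
      [2,4] NP   >
        [2,3] "plan" : NP/N
        [3,4] "map" : N
  [4,5] "built" : N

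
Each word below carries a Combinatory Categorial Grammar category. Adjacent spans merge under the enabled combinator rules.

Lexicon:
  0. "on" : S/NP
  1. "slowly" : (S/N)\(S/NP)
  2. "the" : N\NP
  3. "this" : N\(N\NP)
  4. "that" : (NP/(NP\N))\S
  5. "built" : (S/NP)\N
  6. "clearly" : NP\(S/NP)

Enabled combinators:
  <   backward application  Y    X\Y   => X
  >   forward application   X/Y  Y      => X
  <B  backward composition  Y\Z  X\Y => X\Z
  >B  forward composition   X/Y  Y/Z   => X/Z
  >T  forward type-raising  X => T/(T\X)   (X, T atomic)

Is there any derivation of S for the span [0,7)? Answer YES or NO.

NO

S/NP (S/N)\(S/NP) N\NP N\(N\NP) (NP/(NP\N))\S (S/NP)\N NP\(S/NP)
CKY chart[0,7] = {N/(N\NP), NP, NP/(NP\NP), PP/(PP\NP), S/(S\NP)}; S ∉ chart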